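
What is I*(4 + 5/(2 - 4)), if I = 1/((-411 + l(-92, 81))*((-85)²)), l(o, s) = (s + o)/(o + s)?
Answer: -3/5924500 ≈ -5.0637e-7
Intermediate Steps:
l(o, s) = 1 (l(o, s) = (o + s)/(o + s) = 1)
I = -1/2962250 (I = 1/((-411 + 1)*((-85)²)) = 1/(-410*7225) = -1/410*1/7225 = -1/2962250 ≈ -3.3758e-7)
I*(4 + 5/(2 - 4)) = -(4 + 5/(2 - 4))/2962250 = -(4 + 5/(-2))/2962250 = -(4 - ½*5)/2962250 = -(4 - 5/2)/2962250 = -1/2962250*3/2 = -3/5924500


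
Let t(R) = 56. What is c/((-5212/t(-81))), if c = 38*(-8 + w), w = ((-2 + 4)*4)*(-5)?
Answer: 25536/1303 ≈ 19.598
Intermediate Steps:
w = -40 (w = (2*4)*(-5) = 8*(-5) = -40)
c = -1824 (c = 38*(-8 - 40) = 38*(-48) = -1824)
c/((-5212/t(-81))) = -1824/((-5212/56)) = -1824/((-5212*1/56)) = -1824/(-1303/14) = -1824*(-14/1303) = 25536/1303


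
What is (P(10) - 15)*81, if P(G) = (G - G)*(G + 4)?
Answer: -1215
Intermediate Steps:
P(G) = 0 (P(G) = 0*(4 + G) = 0)
(P(10) - 15)*81 = (0 - 15)*81 = -15*81 = -1215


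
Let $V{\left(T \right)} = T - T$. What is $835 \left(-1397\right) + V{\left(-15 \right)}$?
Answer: $-1166495$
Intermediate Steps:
$V{\left(T \right)} = 0$
$835 \left(-1397\right) + V{\left(-15 \right)} = 835 \left(-1397\right) + 0 = -1166495 + 0 = -1166495$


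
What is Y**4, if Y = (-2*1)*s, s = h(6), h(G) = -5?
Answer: 10000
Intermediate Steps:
s = -5
Y = 10 (Y = -2*1*(-5) = -2*(-5) = 10)
Y**4 = 10**4 = 10000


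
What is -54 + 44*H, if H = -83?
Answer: -3706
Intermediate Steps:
-54 + 44*H = -54 + 44*(-83) = -54 - 3652 = -3706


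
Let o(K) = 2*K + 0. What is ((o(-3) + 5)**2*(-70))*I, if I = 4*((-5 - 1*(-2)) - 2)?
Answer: 1400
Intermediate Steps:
I = -20 (I = 4*((-5 + 2) - 2) = 4*(-3 - 2) = 4*(-5) = -20)
o(K) = 2*K
((o(-3) + 5)**2*(-70))*I = ((2*(-3) + 5)**2*(-70))*(-20) = ((-6 + 5)**2*(-70))*(-20) = ((-1)**2*(-70))*(-20) = (1*(-70))*(-20) = -70*(-20) = 1400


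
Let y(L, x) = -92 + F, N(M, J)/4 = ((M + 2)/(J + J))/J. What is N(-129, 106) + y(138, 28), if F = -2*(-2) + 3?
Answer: -477657/5618 ≈ -85.023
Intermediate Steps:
N(M, J) = 2*(2 + M)/J**2 (N(M, J) = 4*(((M + 2)/(J + J))/J) = 4*(((2 + M)/((2*J)))/J) = 4*(((2 + M)*(1/(2*J)))/J) = 4*(((2 + M)/(2*J))/J) = 4*((2 + M)/(2*J**2)) = 2*(2 + M)/J**2)
F = 7 (F = 4 + 3 = 7)
y(L, x) = -85 (y(L, x) = -92 + 7 = -85)
N(-129, 106) + y(138, 28) = 2*(2 - 129)/106**2 - 85 = 2*(1/11236)*(-127) - 85 = -127/5618 - 85 = -477657/5618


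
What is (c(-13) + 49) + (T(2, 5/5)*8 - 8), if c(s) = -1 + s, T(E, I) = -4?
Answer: -5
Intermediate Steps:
(c(-13) + 49) + (T(2, 5/5)*8 - 8) = ((-1 - 13) + 49) + (-4*8 - 8) = (-14 + 49) + (-32 - 8) = 35 - 40 = -5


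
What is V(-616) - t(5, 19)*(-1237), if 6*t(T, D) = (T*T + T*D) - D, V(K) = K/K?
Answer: 124943/6 ≈ 20824.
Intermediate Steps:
V(K) = 1
t(T, D) = -D/6 + T²/6 + D*T/6 (t(T, D) = ((T*T + T*D) - D)/6 = ((T² + D*T) - D)/6 = (T² - D + D*T)/6 = -D/6 + T²/6 + D*T/6)
V(-616) - t(5, 19)*(-1237) = 1 - (-⅙*19 + (⅙)*5² + (⅙)*19*5)*(-1237) = 1 - (-19/6 + (⅙)*25 + 95/6)*(-1237) = 1 - (-19/6 + 25/6 + 95/6)*(-1237) = 1 - 101*(-1237)/6 = 1 - 1*(-124937/6) = 1 + 124937/6 = 124943/6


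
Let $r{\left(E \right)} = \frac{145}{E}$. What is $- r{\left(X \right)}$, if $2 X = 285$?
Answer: $- \frac{58}{57} \approx -1.0175$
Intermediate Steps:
$X = \frac{285}{2}$ ($X = \frac{1}{2} \cdot 285 = \frac{285}{2} \approx 142.5$)
$- r{\left(X \right)} = - \frac{145}{\frac{285}{2}} = - \frac{145 \cdot 2}{285} = \left(-1\right) \frac{58}{57} = - \frac{58}{57}$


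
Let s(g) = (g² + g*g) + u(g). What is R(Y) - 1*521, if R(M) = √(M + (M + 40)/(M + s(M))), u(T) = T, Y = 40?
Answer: -521 + √67281/41 ≈ -514.67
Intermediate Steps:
s(g) = g + 2*g² (s(g) = (g² + g*g) + g = (g² + g²) + g = 2*g² + g = g + 2*g²)
R(M) = √(M + (40 + M)/(M + M*(1 + 2*M))) (R(M) = √(M + (M + 40)/(M + M*(1 + 2*M))) = √(M + (40 + M)/(M + M*(1 + 2*M))))
R(Y) - 1*521 = √2*√(1/(1 + 40) + 2*40 + 40/(40*(1 + 40)))/2 - 1*521 = √2*√(1/41 + 80 + 40*(1/40)/41)/2 - 521 = √2*√(1/41 + 80 + 40*(1/40)*(1/41))/2 - 521 = √2*√(1/41 + 80 + 1/41)/2 - 521 = √2*√(3282/41)/2 - 521 = √2*(√134562/41)/2 - 521 = √67281/41 - 521 = -521 + √67281/41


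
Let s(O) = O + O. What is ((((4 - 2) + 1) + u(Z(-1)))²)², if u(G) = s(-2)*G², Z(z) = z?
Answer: 1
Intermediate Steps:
s(O) = 2*O
u(G) = -4*G² (u(G) = (2*(-2))*G² = -4*G²)
((((4 - 2) + 1) + u(Z(-1)))²)² = ((((4 - 2) + 1) - 4*(-1)²)²)² = (((2 + 1) - 4*1)²)² = ((3 - 4)²)² = ((-1)²)² = 1² = 1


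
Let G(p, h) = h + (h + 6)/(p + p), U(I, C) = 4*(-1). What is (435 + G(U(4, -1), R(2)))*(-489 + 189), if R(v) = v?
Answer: -130800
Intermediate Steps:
U(I, C) = -4
G(p, h) = h + (6 + h)/(2*p) (G(p, h) = h + (6 + h)/((2*p)) = h + (6 + h)*(1/(2*p)) = h + (6 + h)/(2*p))
(435 + G(U(4, -1), R(2)))*(-489 + 189) = (435 + (3 + (1/2)*2 + 2*(-4))/(-4))*(-489 + 189) = (435 - (3 + 1 - 8)/4)*(-300) = (435 - 1/4*(-4))*(-300) = (435 + 1)*(-300) = 436*(-300) = -130800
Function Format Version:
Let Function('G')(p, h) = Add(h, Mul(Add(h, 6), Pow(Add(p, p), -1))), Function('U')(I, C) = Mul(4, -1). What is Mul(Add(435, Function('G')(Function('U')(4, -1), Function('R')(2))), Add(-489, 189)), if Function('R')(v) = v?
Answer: -130800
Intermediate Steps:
Function('U')(I, C) = -4
Function('G')(p, h) = Add(h, Mul(Rational(1, 2), Pow(p, -1), Add(6, h))) (Function('G')(p, h) = Add(h, Mul(Add(6, h), Pow(Mul(2, p), -1))) = Add(h, Mul(Add(6, h), Mul(Rational(1, 2), Pow(p, -1)))) = Add(h, Mul(Rational(1, 2), Pow(p, -1), Add(6, h))))
Mul(Add(435, Function('G')(Function('U')(4, -1), Function('R')(2))), Add(-489, 189)) = Mul(Add(435, Mul(Pow(-4, -1), Add(3, Mul(Rational(1, 2), 2), Mul(2, -4)))), Add(-489, 189)) = Mul(Add(435, Mul(Rational(-1, 4), Add(3, 1, -8))), -300) = Mul(Add(435, Mul(Rational(-1, 4), -4)), -300) = Mul(Add(435, 1), -300) = Mul(436, -300) = -130800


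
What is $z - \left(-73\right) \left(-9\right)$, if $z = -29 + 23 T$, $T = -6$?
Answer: $-824$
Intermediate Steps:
$z = -167$ ($z = -29 + 23 \left(-6\right) = -29 - 138 = -167$)
$z - \left(-73\right) \left(-9\right) = -167 - \left(-73\right) \left(-9\right) = -167 - 657 = -824$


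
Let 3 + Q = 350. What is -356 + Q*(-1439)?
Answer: -499689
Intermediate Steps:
Q = 347 (Q = -3 + 350 = 347)
-356 + Q*(-1439) = -356 + 347*(-1439) = -356 - 499333 = -499689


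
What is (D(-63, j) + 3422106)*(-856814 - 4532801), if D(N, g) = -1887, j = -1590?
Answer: -18433663625685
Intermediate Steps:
(D(-63, j) + 3422106)*(-856814 - 4532801) = (-1887 + 3422106)*(-856814 - 4532801) = 3420219*(-5389615) = -18433663625685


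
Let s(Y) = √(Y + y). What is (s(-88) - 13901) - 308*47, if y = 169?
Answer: -28368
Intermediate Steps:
s(Y) = √(169 + Y) (s(Y) = √(Y + 169) = √(169 + Y))
(s(-88) - 13901) - 308*47 = (√(169 - 88) - 13901) - 308*47 = (√81 - 13901) - 14476 = (9 - 13901) - 14476 = -13892 - 14476 = -28368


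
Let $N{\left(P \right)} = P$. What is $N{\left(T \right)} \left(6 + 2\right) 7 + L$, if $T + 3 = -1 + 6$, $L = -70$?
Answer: $42$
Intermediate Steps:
$T = 2$ ($T = -3 + \left(-1 + 6\right) = -3 + 5 = 2$)
$N{\left(T \right)} \left(6 + 2\right) 7 + L = 2 \left(6 + 2\right) 7 - 70 = 2 \cdot 8 \cdot 7 - 70 = 2 \cdot 56 - 70 = 112 - 70 = 42$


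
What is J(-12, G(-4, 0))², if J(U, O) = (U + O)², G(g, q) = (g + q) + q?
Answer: 65536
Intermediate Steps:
G(g, q) = g + 2*q
J(U, O) = (O + U)²
J(-12, G(-4, 0))² = (((-4 + 2*0) - 12)²)² = (((-4 + 0) - 12)²)² = ((-4 - 12)²)² = ((-16)²)² = 256² = 65536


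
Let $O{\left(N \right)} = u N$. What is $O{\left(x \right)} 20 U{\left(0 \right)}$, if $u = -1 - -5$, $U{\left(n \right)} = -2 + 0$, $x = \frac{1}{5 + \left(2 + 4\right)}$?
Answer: $- \frac{160}{11} \approx -14.545$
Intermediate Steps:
$x = \frac{1}{11}$ ($x = \frac{1}{5 + 6} = \frac{1}{11} \approx 0.090909$)
$U{\left(n \right)} = -2$
$u = 4$ ($u = -1 + 5 = 4$)
$O{\left(N \right)} = 4 N$
$O{\left(x \right)} 20 U{\left(0 \right)} = 4 \cdot \frac{1}{11} \cdot 20 \left(-2\right) = \frac{4}{11} \cdot 20 \left(-2\right) = \frac{80}{11} \left(-2\right) = - \frac{160}{11}$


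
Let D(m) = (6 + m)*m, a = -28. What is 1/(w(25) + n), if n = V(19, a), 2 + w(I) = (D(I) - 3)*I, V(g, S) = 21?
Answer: 1/19319 ≈ 5.1763e-5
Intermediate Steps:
D(m) = m*(6 + m)
w(I) = -2 + I*(-3 + I*(6 + I)) (w(I) = -2 + (I*(6 + I) - 3)*I = -2 + (-3 + I*(6 + I))*I = -2 + I*(-3 + I*(6 + I)))
n = 21
1/(w(25) + n) = 1/((-2 - 3*25 + 25²*(6 + 25)) + 21) = 1/((-2 - 75 + 625*31) + 21) = 1/((-2 - 75 + 19375) + 21) = 1/(19298 + 21) = 1/19319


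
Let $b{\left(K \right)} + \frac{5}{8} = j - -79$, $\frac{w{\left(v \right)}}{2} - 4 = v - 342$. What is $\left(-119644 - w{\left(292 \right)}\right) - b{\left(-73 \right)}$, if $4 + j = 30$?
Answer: $- \frac{957251}{8} \approx -1.1966 \cdot 10^{5}$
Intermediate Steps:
$j = 26$ ($j = -4 + 30 = 26$)
$w{\left(v \right)} = -676 + 2 v$ ($w{\left(v \right)} = 8 + 2 \left(v - 342\right) = 8 + 2 \left(-342 + v\right) = 8 + \left(-684 + 2 v\right) = -676 + 2 v$)
$b{\left(K \right)} = \frac{835}{8}$ ($b{\left(K \right)} = - \frac{5}{8} + \left(26 - -79\right) = - \frac{5}{8} + \left(26 + 79\right) = - \frac{5}{8} + 105 = \frac{835}{8}$)
$\left(-119644 - w{\left(292 \right)}\right) - b{\left(-73 \right)} = \left(-119644 - \left(-676 + 2 \cdot 292\right)\right) - \frac{835}{8} = \left(-119644 - \left(-676 + 584\right)\right) - \frac{835}{8} = \left(-119644 - -92\right) - \frac{835}{8} = \left(-119644 + 92\right) - \frac{835}{8} = -119552 - \frac{835}{8} = - \frac{957251}{8}$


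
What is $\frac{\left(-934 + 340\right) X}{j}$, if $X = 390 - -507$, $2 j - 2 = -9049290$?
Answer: $\frac{266409}{2262322} \approx 0.11776$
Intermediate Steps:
$j = -4524644$ ($j = 1 + \frac{1}{2} \left(-9049290\right) = 1 - 4524645 = -4524644$)
$X = 897$ ($X = 390 + 507 = 897$)
$\frac{\left(-934 + 340\right) X}{j} = \frac{\left(-934 + 340\right) 897}{-4524644} = \left(-594\right) 897 \left(- \frac{1}{4524644}\right) = \left(-532818\right) \left(- \frac{1}{4524644}\right) = \frac{266409}{2262322}$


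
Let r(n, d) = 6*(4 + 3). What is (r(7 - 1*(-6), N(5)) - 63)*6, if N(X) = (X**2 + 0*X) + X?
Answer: -126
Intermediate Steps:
N(X) = X + X**2 (N(X) = (X**2 + 0) + X = X**2 + X = X + X**2)
r(n, d) = 42 (r(n, d) = 6*7 = 42)
(r(7 - 1*(-6), N(5)) - 63)*6 = (42 - 63)*6 = -21*6 = -126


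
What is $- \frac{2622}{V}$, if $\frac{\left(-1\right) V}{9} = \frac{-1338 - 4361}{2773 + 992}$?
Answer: $- \frac{1096870}{5699} \approx -192.47$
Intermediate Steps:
$V = \frac{17097}{1255}$ ($V = - 9 \frac{-1338 - 4361}{2773 + 992} = - 9 \left(- \frac{5699}{3765}\right) = - 9 \left(\left(-5699\right) \frac{1}{3765}\right) = \left(-9\right) \left(- \frac{5699}{3765}\right) = \frac{17097}{1255} \approx 13.623$)
$- \frac{2622}{V} = - \frac{2622}{\frac{17097}{1255}} = \left(-2622\right) \frac{1255}{17097} = - \frac{1096870}{5699}$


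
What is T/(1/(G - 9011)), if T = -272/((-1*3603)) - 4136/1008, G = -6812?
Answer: 9644007739/151326 ≈ 63730.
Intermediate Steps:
T = -609493/151326 (T = -272/(-3603) - 4136*1/1008 = -272*(-1/3603) - 517/126 = 272/3603 - 517/126 = -609493/151326 ≈ -4.0277)
T/(1/(G - 9011)) = -609493/(151326*(1/(-6812 - 9011))) = -609493/(151326*(1/(-15823))) = -609493/(151326*(-1/15823)) = -609493/151326*(-15823) = 9644007739/151326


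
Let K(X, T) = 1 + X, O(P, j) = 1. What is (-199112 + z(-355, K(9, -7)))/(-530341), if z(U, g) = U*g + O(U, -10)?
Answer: 202661/530341 ≈ 0.38213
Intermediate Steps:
z(U, g) = 1 + U*g (z(U, g) = U*g + 1 = 1 + U*g)
(-199112 + z(-355, K(9, -7)))/(-530341) = (-199112 + (1 - 355*(1 + 9)))/(-530341) = (-199112 + (1 - 355*10))*(-1/530341) = (-199112 + (1 - 3550))*(-1/530341) = (-199112 - 3549)*(-1/530341) = -202661*(-1/530341) = 202661/530341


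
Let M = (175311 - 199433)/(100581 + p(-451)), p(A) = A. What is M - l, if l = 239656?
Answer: -11998389701/50065 ≈ -2.3966e+5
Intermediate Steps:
M = -12061/50065 (M = (175311 - 199433)/(100581 - 451) = -24122/100130 = -24122*1/100130 = -12061/50065 ≈ -0.24091)
M - l = -12061/50065 - 1*239656 = -12061/50065 - 239656 = -11998389701/50065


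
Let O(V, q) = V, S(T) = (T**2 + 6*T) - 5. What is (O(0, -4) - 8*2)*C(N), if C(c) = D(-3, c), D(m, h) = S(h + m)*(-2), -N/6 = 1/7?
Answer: -20800/49 ≈ -424.49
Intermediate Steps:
S(T) = -5 + T**2 + 6*T
N = -6/7 ≈ -0.85714
D(m, h) = 10 - 12*h - 12*m - 2*(h + m)**2 (D(m, h) = (-5 + (h + m)**2 + 6*(h + m))*(-2) = (-5 + (h + m)**2 + (6*h + 6*m))*(-2) = (-5 + (h + m)**2 + 6*h + 6*m)*(-2) = 10 - 12*h - 12*m - 2*(h + m)**2)
C(c) = 46 - 12*c - 2*(-3 + c)**2 (C(c) = 10 - 12*c - 12*(-3) - 2*(c - 3)**2 = 10 - 12*c + 36 - 2*(-3 + c)**2 = 46 - 12*c - 2*(-3 + c)**2)
(O(0, -4) - 8*2)*C(N) = (0 - 8*2)*(28 - 2*(-6/7)**2) = (0 - 16)*(28 - 2*36/49) = -16*(28 - 72/49) = -16*1300/49 = -20800/49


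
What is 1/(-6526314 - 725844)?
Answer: -1/7252158 ≈ -1.3789e-7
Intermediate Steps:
1/(-6526314 - 725844) = 1/(-7252158) = -1/7252158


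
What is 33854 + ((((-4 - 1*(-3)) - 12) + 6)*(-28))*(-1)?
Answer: 33658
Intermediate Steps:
33854 + ((((-4 - 1*(-3)) - 12) + 6)*(-28))*(-1) = 33854 + ((((-4 + 3) - 12) + 6)*(-28))*(-1) = 33854 + (((-1 - 12) + 6)*(-28))*(-1) = 33854 + ((-13 + 6)*(-28))*(-1) = 33854 - 7*(-28)*(-1) = 33854 + 196*(-1) = 33854 - 196 = 33658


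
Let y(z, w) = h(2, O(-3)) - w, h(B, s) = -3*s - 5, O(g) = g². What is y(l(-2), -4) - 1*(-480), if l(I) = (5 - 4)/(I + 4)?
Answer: 452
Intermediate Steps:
l(I) = 1/(4 + I)
h(B, s) = -5 - 3*s
y(z, w) = -32 - w (y(z, w) = (-5 - 3*(-3)²) - w = (-5 - 3*9) - w = (-5 - 27) - w = -32 - w)
y(l(-2), -4) - 1*(-480) = (-32 - 1*(-4)) - 1*(-480) = (-32 + 4) + 480 = -28 + 480 = 452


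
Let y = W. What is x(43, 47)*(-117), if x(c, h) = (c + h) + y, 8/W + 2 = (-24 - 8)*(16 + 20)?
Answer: -6075342/577 ≈ -10529.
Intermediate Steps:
W = -4/577 (W = 8/(-2 + (-24 - 8)*(16 + 20)) = 8/(-2 - 32*36) = 8/(-2 - 1152) = 8/(-1154) = 8*(-1/1154) = -4/577 ≈ -0.0069324)
y = -4/577 ≈ -0.0069324
x(c, h) = -4/577 + c + h (x(c, h) = (c + h) - 4/577 = -4/577 + c + h)
x(43, 47)*(-117) = (-4/577 + 43 + 47)*(-117) = (51926/577)*(-117) = -6075342/577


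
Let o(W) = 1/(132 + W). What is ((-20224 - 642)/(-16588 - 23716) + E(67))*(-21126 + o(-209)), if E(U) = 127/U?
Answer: -5300310785445/103964168 ≈ -50982.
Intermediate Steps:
((-20224 - 642)/(-16588 - 23716) + E(67))*(-21126 + o(-209)) = ((-20224 - 642)/(-16588 - 23716) + 127/67)*(-21126 + 1/(132 - 209)) = (-20866/(-40304) + 127*(1/67))*(-21126 + 1/(-77)) = (-20866*(-1/40304) + 127/67)*(-21126 - 1/77) = (10433/20152 + 127/67)*(-1626703/77) = (3258315/1350184)*(-1626703/77) = -5300310785445/103964168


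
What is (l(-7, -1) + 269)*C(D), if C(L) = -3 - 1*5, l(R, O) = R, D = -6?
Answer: -2096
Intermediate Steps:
C(L) = -8 (C(L) = -3 - 5 = -8)
(l(-7, -1) + 269)*C(D) = (-7 + 269)*(-8) = 262*(-8) = -2096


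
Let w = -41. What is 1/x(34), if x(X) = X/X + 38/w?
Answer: 41/3 ≈ 13.667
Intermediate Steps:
x(X) = 3/41 (x(X) = X/X + 38/(-41) = 1 + 38*(-1/41) = 1 - 38/41 = 3/41)
1/x(34) = 1/(3/41) = 41/3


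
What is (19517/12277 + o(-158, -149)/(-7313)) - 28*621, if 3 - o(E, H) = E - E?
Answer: -1560981525998/89781701 ≈ -17386.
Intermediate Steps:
o(E, H) = 3 (o(E, H) = 3 - (E - E) = 3 - 1*0 = 3 + 0 = 3)
(19517/12277 + o(-158, -149)/(-7313)) - 28*621 = (19517/12277 + 3/(-7313)) - 28*621 = (19517*(1/12277) + 3*(-1/7313)) - 1*17388 = (19517/12277 - 3/7313) - 17388 = 142690990/89781701 - 17388 = -1560981525998/89781701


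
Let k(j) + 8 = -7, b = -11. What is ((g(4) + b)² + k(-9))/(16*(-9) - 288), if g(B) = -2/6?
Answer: -1021/3888 ≈ -0.26260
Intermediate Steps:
g(B) = -⅓ (g(B) = -2*⅙ = -⅓)
k(j) = -15 (k(j) = -8 - 7 = -15)
((g(4) + b)² + k(-9))/(16*(-9) - 288) = ((-⅓ - 11)² - 15)/(16*(-9) - 288) = ((-34/3)² - 15)/(-144 - 288) = (1156/9 - 15)/(-432) = (1021/9)*(-1/432) = -1021/3888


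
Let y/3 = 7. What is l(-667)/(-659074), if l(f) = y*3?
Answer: -63/659074 ≈ -9.5589e-5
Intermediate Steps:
y = 21 (y = 3*7 = 21)
l(f) = 63 (l(f) = 21*3 = 63)
l(-667)/(-659074) = 63/(-659074) = 63*(-1/659074) = -63/659074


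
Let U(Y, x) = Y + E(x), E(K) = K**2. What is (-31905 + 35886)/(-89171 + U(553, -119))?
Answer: -1327/24819 ≈ -0.053467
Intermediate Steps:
U(Y, x) = Y + x**2
(-31905 + 35886)/(-89171 + U(553, -119)) = (-31905 + 35886)/(-89171 + (553 + (-119)**2)) = 3981/(-89171 + (553 + 14161)) = 3981/(-89171 + 14714) = 3981/(-74457) = 3981*(-1/74457) = -1327/24819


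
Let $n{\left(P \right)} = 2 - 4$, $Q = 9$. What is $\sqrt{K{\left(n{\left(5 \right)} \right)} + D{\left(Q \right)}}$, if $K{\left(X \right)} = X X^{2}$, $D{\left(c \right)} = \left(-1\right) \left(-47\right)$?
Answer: $\sqrt{39} \approx 6.245$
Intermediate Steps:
$n{\left(P \right)} = -2$ ($n{\left(P \right)} = 2 - 4 = -2$)
$D{\left(c \right)} = 47$
$K{\left(X \right)} = X^{3}$
$\sqrt{K{\left(n{\left(5 \right)} \right)} + D{\left(Q \right)}} = \sqrt{\left(-2\right)^{3} + 47} = \sqrt{-8 + 47} = \sqrt{39}$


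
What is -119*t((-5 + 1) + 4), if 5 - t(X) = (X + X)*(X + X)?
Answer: -595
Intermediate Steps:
t(X) = 5 - 4*X**2 (t(X) = 5 - (X + X)*(X + X) = 5 - 2*X*2*X = 5 - 4*X**2)
-119*t((-5 + 1) + 4) = -119*(5 - 4*((-5 + 1) + 4)**2) = -119*(5 - 4*(-4 + 4)**2) = -119*(5 - 4*0**2) = -119*(5 - 4*0) = -119*(5 + 0) = -119*5 = -595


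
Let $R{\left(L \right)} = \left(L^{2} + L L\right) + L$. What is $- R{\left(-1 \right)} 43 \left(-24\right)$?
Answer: $1032$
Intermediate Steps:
$R{\left(L \right)} = L + 2 L^{2}$ ($R{\left(L \right)} = \left(L^{2} + L^{2}\right) + L = 2 L^{2} + L = L + 2 L^{2}$)
$- R{\left(-1 \right)} 43 \left(-24\right) = - \left(-1\right) \left(1 + 2 \left(-1\right)\right) 43 \left(-24\right) = - \left(-1\right) \left(1 - 2\right) 43 \left(-24\right) = - \left(-1\right) \left(-1\right) 43 \left(-24\right) = \left(-1\right) 1 \cdot 43 \left(-24\right) = \left(-1\right) 43 \left(-24\right) = \left(-43\right) \left(-24\right) = 1032$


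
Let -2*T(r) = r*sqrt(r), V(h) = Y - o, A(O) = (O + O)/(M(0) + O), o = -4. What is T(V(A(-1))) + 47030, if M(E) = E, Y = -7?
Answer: 47030 + 3*I*sqrt(3)/2 ≈ 47030.0 + 2.5981*I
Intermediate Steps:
A(O) = 2 (A(O) = (O + O)/(0 + O) = (2*O)/O = 2)
V(h) = -3 (V(h) = -7 - 1*(-4) = -7 + 4 = -3)
T(r) = -r**(3/2)/2 (T(r) = -r*sqrt(r)/2 = -r**(3/2)/2)
T(V(A(-1))) + 47030 = -(-3)*I*sqrt(3)/2 + 47030 = 3*I*sqrt(3)/2 + 47030 = 47030 + 3*I*sqrt(3)/2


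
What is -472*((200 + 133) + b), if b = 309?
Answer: -303024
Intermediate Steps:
-472*((200 + 133) + b) = -472*((200 + 133) + 309) = -472*(333 + 309) = -472*642 = -303024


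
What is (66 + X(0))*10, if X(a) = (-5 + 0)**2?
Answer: 910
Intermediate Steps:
X(a) = 25 (X(a) = (-5)**2 = 25)
(66 + X(0))*10 = (66 + 25)*10 = 91*10 = 910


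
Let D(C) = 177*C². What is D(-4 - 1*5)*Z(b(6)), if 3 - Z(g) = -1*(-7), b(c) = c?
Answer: -57348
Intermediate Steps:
Z(g) = -4 (Z(g) = 3 - (-1)*(-7) = 3 - 1*7 = 3 - 7 = -4)
D(-4 - 1*5)*Z(b(6)) = (177*(-4 - 1*5)²)*(-4) = (177*(-4 - 5)²)*(-4) = (177*(-9)²)*(-4) = (177*81)*(-4) = 14337*(-4) = -57348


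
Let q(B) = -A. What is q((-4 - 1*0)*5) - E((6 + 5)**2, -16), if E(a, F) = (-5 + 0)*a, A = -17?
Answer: 622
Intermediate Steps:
E(a, F) = -5*a
q(B) = 17 (q(B) = -1*(-17) = 17)
q((-4 - 1*0)*5) - E((6 + 5)**2, -16) = 17 - (-5)*(6 + 5)**2 = 17 - (-5)*11**2 = 17 - (-5)*121 = 17 - 1*(-605) = 17 + 605 = 622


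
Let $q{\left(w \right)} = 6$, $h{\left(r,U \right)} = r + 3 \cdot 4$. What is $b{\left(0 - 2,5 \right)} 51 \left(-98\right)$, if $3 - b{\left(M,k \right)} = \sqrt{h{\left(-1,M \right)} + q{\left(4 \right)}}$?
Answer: $-14994 + 4998 \sqrt{17} \approx 5613.3$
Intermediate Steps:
$h{\left(r,U \right)} = 12 + r$ ($h{\left(r,U \right)} = r + 12 = 12 + r$)
$b{\left(M,k \right)} = 3 - \sqrt{17}$ ($b{\left(M,k \right)} = 3 - \sqrt{\left(12 - 1\right) + 6} = 3 - \sqrt{11 + 6} = 3 - \sqrt{17}$)
$b{\left(0 - 2,5 \right)} 51 \left(-98\right) = \left(3 - \sqrt{17}\right) 51 \left(-98\right) = \left(153 - 51 \sqrt{17}\right) \left(-98\right) = -14994 + 4998 \sqrt{17}$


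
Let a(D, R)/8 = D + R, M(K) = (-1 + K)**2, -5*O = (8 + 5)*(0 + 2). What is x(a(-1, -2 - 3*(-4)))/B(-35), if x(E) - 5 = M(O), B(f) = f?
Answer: -1086/875 ≈ -1.2411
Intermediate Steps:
O = -26/5 (O = -(8 + 5)*(0 + 2)/5 = -13*2/5 = -1/5*26 = -26/5 ≈ -5.2000)
a(D, R) = 8*D + 8*R (a(D, R) = 8*(D + R) = 8*D + 8*R)
x(E) = 1086/25 (x(E) = 5 + (-1 - 26/5)**2 = 5 + (-31/5)**2 = 5 + 961/25 = 1086/25)
x(a(-1, -2 - 3*(-4)))/B(-35) = (1086/25)/(-35) = (1086/25)*(-1/35) = -1086/875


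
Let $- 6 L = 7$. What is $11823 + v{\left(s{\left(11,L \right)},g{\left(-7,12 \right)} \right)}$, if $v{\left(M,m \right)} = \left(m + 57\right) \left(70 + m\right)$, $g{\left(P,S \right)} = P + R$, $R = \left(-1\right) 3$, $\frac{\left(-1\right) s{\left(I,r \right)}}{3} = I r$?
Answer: $14643$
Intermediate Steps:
$L = - \frac{7}{6}$ ($L = \left(- \frac{1}{6}\right) 7 = - \frac{7}{6} \approx -1.1667$)
$s{\left(I,r \right)} = - 3 I r$
$R = -3$
$g{\left(P,S \right)} = -3 + P$ ($g{\left(P,S \right)} = P - 3 = -3 + P$)
$v{\left(M,m \right)} = \left(57 + m\right) \left(70 + m\right)$
$11823 + v{\left(s{\left(11,L \right)},g{\left(-7,12 \right)} \right)} = 11823 + \left(3990 + \left(-3 - 7\right)^{2} + 127 \left(-3 - 7\right)\right) = 11823 + \left(3990 + \left(-10\right)^{2} + 127 \left(-10\right)\right) = 11823 + \left(3990 + 100 - 1270\right) = 11823 + 2820 = 14643$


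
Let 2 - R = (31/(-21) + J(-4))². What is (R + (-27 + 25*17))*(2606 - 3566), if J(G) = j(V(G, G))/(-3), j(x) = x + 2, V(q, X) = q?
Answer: -56355520/147 ≈ -3.8337e+5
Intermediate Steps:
j(x) = 2 + x
J(G) = -⅔ - G/3 (J(G) = (2 + G)/(-3) = (2 + G)*(-⅓) = -⅔ - G/3)
R = 593/441 (R = 2 - (31/(-21) + (-⅔ - ⅓*(-4)))² = 2 - (31*(-1/21) + (-⅔ + 4/3))² = 2 - (-31/21 + ⅔)² = 2 - (-17/21)² = 2 - 1*289/441 = 2 - 289/441 = 593/441 ≈ 1.3447)
(R + (-27 + 25*17))*(2606 - 3566) = (593/441 + (-27 + 25*17))*(2606 - 3566) = (593/441 + (-27 + 425))*(-960) = (593/441 + 398)*(-960) = (176111/441)*(-960) = -56355520/147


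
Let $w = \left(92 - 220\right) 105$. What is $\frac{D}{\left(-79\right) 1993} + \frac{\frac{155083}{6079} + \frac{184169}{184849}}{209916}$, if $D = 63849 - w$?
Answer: $- \frac{1012577425921631931}{2063272909187488894} \approx -0.49076$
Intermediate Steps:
$w = -13440$ ($w = \left(-128\right) 105 = -13440$)
$D = 77289$ ($D = 63849 - -13440 = 63849 + 13440 = 77289$)
$\frac{D}{\left(-79\right) 1993} + \frac{\frac{155083}{6079} + \frac{184169}{184849}}{209916} = \frac{77289}{\left(-79\right) 1993} + \frac{\frac{155083}{6079} + \frac{184169}{184849}}{209916} = \frac{77289}{-157447} + \left(155083 \cdot \frac{1}{6079} + 184169 \cdot \frac{1}{184849}\right) \frac{1}{209916} = 77289 \left(- \frac{1}{157447}\right) + \left(\frac{155083}{6079} + \frac{184169}{184849}\right) \frac{1}{209916} = - \frac{77289}{157447} + \frac{29786500818}{1123697071} \cdot \frac{1}{209916} = - \frac{77289}{157447} + \frac{1654805601}{13104555242002} = - \frac{1012577425921631931}{2063272909187488894}$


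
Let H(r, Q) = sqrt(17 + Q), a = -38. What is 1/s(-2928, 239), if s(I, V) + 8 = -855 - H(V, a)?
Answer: I/(sqrt(21) - 863*I) ≈ -0.0011587 + 6.1528e-6*I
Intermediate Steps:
s(I, V) = -863 - I*sqrt(21) (s(I, V) = -8 + (-855 - sqrt(17 - 38)) = -8 + (-855 - sqrt(-21)) = -8 + (-855 - I*sqrt(21)) = -863 - I*sqrt(21))
1/s(-2928, 239) = 1/(-863 - I*sqrt(21))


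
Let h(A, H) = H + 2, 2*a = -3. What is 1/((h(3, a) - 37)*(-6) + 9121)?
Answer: 1/9340 ≈ 0.00010707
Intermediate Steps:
a = -3/2 (a = (1/2)*(-3) = -3/2 ≈ -1.5000)
h(A, H) = 2 + H
1/((h(3, a) - 37)*(-6) + 9121) = 1/(((2 - 3/2) - 37)*(-6) + 9121) = 1/((1/2 - 37)*(-6) + 9121) = 1/(-73/2*(-6) + 9121) = 1/(219 + 9121) = 1/9340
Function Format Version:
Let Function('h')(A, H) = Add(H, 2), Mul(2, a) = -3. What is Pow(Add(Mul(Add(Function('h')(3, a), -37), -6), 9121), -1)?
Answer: Rational(1, 9340) ≈ 0.00010707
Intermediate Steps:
a = Rational(-3, 2) (a = Mul(Rational(1, 2), -3) = Rational(-3, 2) ≈ -1.5000)
Function('h')(A, H) = Add(2, H)
Pow(Add(Mul(Add(Function('h')(3, a), -37), -6), 9121), -1) = Pow(Add(Mul(Add(Add(2, Rational(-3, 2)), -37), -6), 9121), -1) = Pow(Add(Mul(Add(Rational(1, 2), -37), -6), 9121), -1) = Pow(Add(Mul(Rational(-73, 2), -6), 9121), -1) = Pow(Add(219, 9121), -1) = Pow(9340, -1) = Rational(1, 9340)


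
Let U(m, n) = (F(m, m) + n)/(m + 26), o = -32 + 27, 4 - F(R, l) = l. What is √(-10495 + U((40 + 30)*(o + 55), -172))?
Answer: I*√32623466997/1763 ≈ 102.45*I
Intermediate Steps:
F(R, l) = 4 - l
o = -5
U(m, n) = (4 + n - m)/(26 + m) (U(m, n) = ((4 - m) + n)/(m + 26) = (4 + n - m)/(26 + m))
√(-10495 + U((40 + 30)*(o + 55), -172)) = √(-10495 + (4 - 172 - (40 + 30)*(-5 + 55))/(26 + (40 + 30)*(-5 + 55))) = √(-10495 + (4 - 172 - 70*50)/(26 + 70*50)) = √(-10495 + (4 - 172 - 1*3500)/(26 + 3500)) = √(-10495 + (4 - 172 - 3500)/3526) = √(-10495 + (1/3526)*(-3668)) = √(-10495 - 1834/1763) = √(-18504519/1763) = I*√32623466997/1763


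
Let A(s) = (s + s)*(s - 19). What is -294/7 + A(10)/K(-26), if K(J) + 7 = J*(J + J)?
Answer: -11334/269 ≈ -42.134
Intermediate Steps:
A(s) = 2*s*(-19 + s) (A(s) = (2*s)*(-19 + s) = 2*s*(-19 + s))
K(J) = -7 + 2*J**2 (K(J) = -7 + J*(J + J) = -7 + J*(2*J) = -7 + 2*J**2)
-294/7 + A(10)/K(-26) = -294/7 + (2*10*(-19 + 10))/(-7 + 2*(-26)**2) = -294*1/7 + (2*10*(-9))/(-7 + 2*676) = -42 - 180/(-7 + 1352) = -42 - 180/1345 = -42 - 180*1/1345 = -42 - 36/269 = -11334/269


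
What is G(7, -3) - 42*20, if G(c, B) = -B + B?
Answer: -840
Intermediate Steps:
G(c, B) = 0
G(7, -3) - 42*20 = 0 - 42*20 = 0 - 840 = -840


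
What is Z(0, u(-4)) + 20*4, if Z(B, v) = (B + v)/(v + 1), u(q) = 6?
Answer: 566/7 ≈ 80.857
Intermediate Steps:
Z(B, v) = (B + v)/(1 + v)
Z(0, u(-4)) + 20*4 = (0 + 6)/(1 + 6) + 20*4 = 6/7 + 80 = 566/7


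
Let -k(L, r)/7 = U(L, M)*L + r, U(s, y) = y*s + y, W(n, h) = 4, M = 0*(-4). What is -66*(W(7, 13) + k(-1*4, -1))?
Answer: -726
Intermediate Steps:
M = 0
U(s, y) = y + s*y (U(s, y) = s*y + y = y + s*y)
k(L, r) = -7*r (k(L, r) = -7*((0*(1 + L))*L + r) = -7*(0*L + r) = -7*(0 + r) = -7*r)
-66*(W(7, 13) + k(-1*4, -1)) = -66*(4 - 7*(-1)) = -66*(4 + 7) = -66*11 = -726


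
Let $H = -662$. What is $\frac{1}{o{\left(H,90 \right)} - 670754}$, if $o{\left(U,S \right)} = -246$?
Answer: $- \frac{1}{671000} \approx -1.4903 \cdot 10^{-6}$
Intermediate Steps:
$\frac{1}{o{\left(H,90 \right)} - 670754} = \frac{1}{-246 - 670754} = \frac{1}{-671000} = - \frac{1}{671000}$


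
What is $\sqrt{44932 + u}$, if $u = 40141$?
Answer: $\sqrt{85073} \approx 291.67$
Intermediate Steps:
$\sqrt{44932 + u} = \sqrt{44932 + 40141} = \sqrt{85073}$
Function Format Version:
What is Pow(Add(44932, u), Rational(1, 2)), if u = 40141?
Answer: Pow(85073, Rational(1, 2)) ≈ 291.67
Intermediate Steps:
Pow(Add(44932, u), Rational(1, 2)) = Pow(Add(44932, 40141), Rational(1, 2)) = Pow(85073, Rational(1, 2))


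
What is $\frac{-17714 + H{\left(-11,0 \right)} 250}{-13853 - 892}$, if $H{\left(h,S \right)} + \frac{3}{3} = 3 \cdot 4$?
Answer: $\frac{4988}{4915} \approx 1.0149$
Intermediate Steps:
$H{\left(h,S \right)} = 11$ ($H{\left(h,S \right)} = -1 + 3 \cdot 4 = -1 + 12 = 11$)
$\frac{-17714 + H{\left(-11,0 \right)} 250}{-13853 - 892} = \frac{-17714 + 11 \cdot 250}{-13853 - 892} = \frac{-17714 + 2750}{-14745} = \left(-14964\right) \left(- \frac{1}{14745}\right) = \frac{4988}{4915}$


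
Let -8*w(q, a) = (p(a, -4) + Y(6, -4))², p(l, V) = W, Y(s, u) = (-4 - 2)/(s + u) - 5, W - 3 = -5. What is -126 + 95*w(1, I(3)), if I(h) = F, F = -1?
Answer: -2627/2 ≈ -1313.5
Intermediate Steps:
W = -2 (W = 3 - 5 = -2)
Y(s, u) = -5 - 6/(s + u) (Y(s, u) = -6/(s + u) - 5 = -5 - 6/(s + u))
I(h) = -1
p(l, V) = -2
w(q, a) = -25/2 (w(q, a) = -(-2 + (-6 - 5*6 - 5*(-4))/(6 - 4))²/8 = -(-2 + (-6 - 30 + 20)/2)²/8 = -(-2 + (½)*(-16))²/8 = -(-2 - 8)²/8 = -⅛*(-10)² = -⅛*100 = -25/2)
-126 + 95*w(1, I(3)) = -126 + 95*(-25/2) = -126 - 2375/2 = -2627/2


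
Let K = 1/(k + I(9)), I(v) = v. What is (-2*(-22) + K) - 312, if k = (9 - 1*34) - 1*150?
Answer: -44489/166 ≈ -268.01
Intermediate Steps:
k = -175 (k = (9 - 34) - 150 = -25 - 150 = -175)
K = -1/166 (K = 1/(-175 + 9) = 1/(-166) = -1/166 ≈ -0.0060241)
(-2*(-22) + K) - 312 = (-2*(-22) - 1/166) - 312 = (44 - 1/166) - 312 = 7303/166 - 312 = -44489/166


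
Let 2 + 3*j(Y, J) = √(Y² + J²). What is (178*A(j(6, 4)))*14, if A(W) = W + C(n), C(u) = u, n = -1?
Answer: -12460/3 + 4984*√13/3 ≈ 1836.7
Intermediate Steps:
j(Y, J) = -⅔ + √(J² + Y²)/3 (j(Y, J) = -⅔ + √(Y² + J²)/3 = -⅔ + √(J² + Y²)/3)
A(W) = -1 + W (A(W) = W - 1 = -1 + W)
(178*A(j(6, 4)))*14 = (178*(-1 + (-⅔ + √(4² + 6²)/3)))*14 = (178*(-1 + (-⅔ + √(16 + 36)/3)))*14 = (178*(-1 + (-⅔ + √52/3)))*14 = (178*(-1 + (-⅔ + (2*√13)/3)))*14 = (178*(-1 + (-⅔ + 2*√13/3)))*14 = (178*(-5/3 + 2*√13/3))*14 = (-890/3 + 356*√13/3)*14 = -12460/3 + 4984*√13/3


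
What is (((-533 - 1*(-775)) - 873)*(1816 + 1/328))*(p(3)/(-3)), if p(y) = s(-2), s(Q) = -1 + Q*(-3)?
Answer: 1879272595/984 ≈ 1.9098e+6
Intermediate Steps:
s(Q) = -1 - 3*Q
p(y) = 5 (p(y) = -1 - 3*(-2) = -1 + 6 = 5)
(((-533 - 1*(-775)) - 873)*(1816 + 1/328))*(p(3)/(-3)) = (((-533 - 1*(-775)) - 873)*(1816 + 1/328))*(5/(-3)) = (((-533 + 775) - 873)*(1816 + 1/328))*(5*(-⅓)) = ((242 - 873)*(595649/328))*(-5/3) = -631*595649/328*(-5/3) = -375854519/328*(-5/3) = 1879272595/984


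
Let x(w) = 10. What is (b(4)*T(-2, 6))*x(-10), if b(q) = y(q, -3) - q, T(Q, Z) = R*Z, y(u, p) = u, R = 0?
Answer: 0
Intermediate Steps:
T(Q, Z) = 0 (T(Q, Z) = 0*Z = 0)
b(q) = 0 (b(q) = q - q = 0)
(b(4)*T(-2, 6))*x(-10) = (0*0)*10 = 0*10 = 0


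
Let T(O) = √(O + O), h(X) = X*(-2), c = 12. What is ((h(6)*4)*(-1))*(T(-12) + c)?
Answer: 576 + 96*I*√6 ≈ 576.0 + 235.15*I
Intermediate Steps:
h(X) = -2*X
T(O) = √2*√O (T(O) = √(2*O) = √2*√O)
((h(6)*4)*(-1))*(T(-12) + c) = ((-2*6*4)*(-1))*(√2*√(-12) + 12) = (-12*4*(-1))*(√2*(2*I*√3) + 12) = (-48*(-1))*(2*I*√6 + 12) = 48*(12 + 2*I*√6) = 576 + 96*I*√6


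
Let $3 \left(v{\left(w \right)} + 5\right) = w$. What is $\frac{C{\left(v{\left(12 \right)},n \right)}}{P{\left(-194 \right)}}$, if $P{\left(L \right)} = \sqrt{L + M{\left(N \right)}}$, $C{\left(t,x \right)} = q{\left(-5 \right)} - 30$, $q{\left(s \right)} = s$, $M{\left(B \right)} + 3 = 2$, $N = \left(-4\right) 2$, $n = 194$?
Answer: $\frac{7 i \sqrt{195}}{39} \approx 2.5064 i$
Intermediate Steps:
$N = -8$
$M{\left(B \right)} = -1$ ($M{\left(B \right)} = -3 + 2 = -1$)
$v{\left(w \right)} = -5 + \frac{w}{3}$
$C{\left(t,x \right)} = -35$ ($C{\left(t,x \right)} = -5 - 30 = -35$)
$P{\left(L \right)} = \sqrt{-1 + L}$ ($P{\left(L \right)} = \sqrt{L - 1} = \sqrt{-1 + L}$)
$\frac{C{\left(v{\left(12 \right)},n \right)}}{P{\left(-194 \right)}} = - \frac{35}{\sqrt{-1 - 194}} = - \frac{35}{\sqrt{-195}} = - \frac{35}{i \sqrt{195}} = - 35 \left(- \frac{i \sqrt{195}}{195}\right) = \frac{7 i \sqrt{195}}{39}$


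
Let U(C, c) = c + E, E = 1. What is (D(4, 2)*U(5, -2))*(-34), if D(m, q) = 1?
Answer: 34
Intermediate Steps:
U(C, c) = 1 + c (U(C, c) = c + 1 = 1 + c)
(D(4, 2)*U(5, -2))*(-34) = (1*(1 - 2))*(-34) = (1*(-1))*(-34) = -1*(-34) = 34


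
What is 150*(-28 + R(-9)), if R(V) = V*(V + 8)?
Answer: -2850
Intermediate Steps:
R(V) = V*(8 + V)
150*(-28 + R(-9)) = 150*(-28 - 9*(8 - 9)) = 150*(-28 - 9*(-1)) = 150*(-28 + 9) = 150*(-19) = -2850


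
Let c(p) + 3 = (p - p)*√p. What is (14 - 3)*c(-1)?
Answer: -33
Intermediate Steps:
c(p) = -3 (c(p) = -3 + (p - p)*√p = -3 + 0*√p = -3 + 0 = -3)
(14 - 3)*c(-1) = (14 - 3)*(-3) = 11*(-3) = -33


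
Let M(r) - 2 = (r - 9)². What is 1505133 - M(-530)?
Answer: 1214610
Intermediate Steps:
M(r) = 2 + (-9 + r)² (M(r) = 2 + (r - 9)² = 2 + (-9 + r)²)
1505133 - M(-530) = 1505133 - (2 + (-9 - 530)²) = 1505133 - (2 + (-539)²) = 1505133 - (2 + 290521) = 1505133 - 1*290523 = 1505133 - 290523 = 1214610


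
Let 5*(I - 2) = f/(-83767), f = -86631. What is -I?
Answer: -924301/418835 ≈ -2.2068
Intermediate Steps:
I = 924301/418835 (I = 2 + (-86631/(-83767))/5 = 2 + (-86631*(-1/83767))/5 = 2 + (⅕)*(86631/83767) = 2 + 86631/418835 = 924301/418835 ≈ 2.2068)
-I = -1*924301/418835 = -924301/418835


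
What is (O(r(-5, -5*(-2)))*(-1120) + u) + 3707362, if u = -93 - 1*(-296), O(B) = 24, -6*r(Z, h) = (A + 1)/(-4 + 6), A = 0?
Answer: 3680685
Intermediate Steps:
r(Z, h) = -1/12 (r(Z, h) = -(0 + 1)/(6*(-4 + 6)) = -1/(6*2) = -⅙*½ = -1/12)
u = 203 (u = -93 + 296 = 203)
(O(r(-5, -5*(-2)))*(-1120) + u) + 3707362 = (24*(-1120) + 203) + 3707362 = (-26880 + 203) + 3707362 = -26677 + 3707362 = 3680685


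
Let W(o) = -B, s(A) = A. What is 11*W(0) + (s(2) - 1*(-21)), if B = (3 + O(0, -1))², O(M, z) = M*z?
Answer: -76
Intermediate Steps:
B = 9 (B = (3 + 0*(-1))² = (3 + 0)² = 3² = 9)
W(o) = -9 (W(o) = -1*9 = -9)
11*W(0) + (s(2) - 1*(-21)) = 11*(-9) + (2 - 1*(-21)) = -99 + (2 + 21) = -99 + 23 = -76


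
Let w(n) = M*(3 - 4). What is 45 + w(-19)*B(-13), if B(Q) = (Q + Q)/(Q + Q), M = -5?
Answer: 50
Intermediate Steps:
B(Q) = 1 (B(Q) = (2*Q)/((2*Q)) = (2*Q)*(1/(2*Q)) = 1)
w(n) = 5 (w(n) = -5*(3 - 4) = -5*(-1) = 5)
45 + w(-19)*B(-13) = 45 + 5*1 = 45 + 5 = 50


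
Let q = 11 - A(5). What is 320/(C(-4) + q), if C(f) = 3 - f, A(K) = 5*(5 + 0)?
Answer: -320/7 ≈ -45.714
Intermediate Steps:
A(K) = 25 (A(K) = 5*5 = 25)
q = -14 (q = 11 - 1*25 = 11 - 25 = -14)
320/(C(-4) + q) = 320/((3 - 1*(-4)) - 14) = 320/((3 + 4) - 14) = 320/(7 - 14) = 320/(-7) = -⅐*320 = -320/7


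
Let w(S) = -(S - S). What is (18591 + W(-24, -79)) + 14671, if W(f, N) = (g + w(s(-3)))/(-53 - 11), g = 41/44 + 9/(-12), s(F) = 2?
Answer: 11708223/352 ≈ 33262.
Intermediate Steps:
w(S) = 0 (w(S) = -1*0 = 0)
g = 2/11 (g = 41*(1/44) + 9*(-1/12) = 41/44 - 3/4 = 2/11 ≈ 0.18182)
W(f, N) = -1/352 (W(f, N) = (2/11 + 0)/(-53 - 11) = (2/11)/(-64) = (2/11)*(-1/64) = -1/352)
(18591 + W(-24, -79)) + 14671 = (18591 - 1/352) + 14671 = 6544031/352 + 14671 = 11708223/352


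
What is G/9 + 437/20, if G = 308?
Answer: 10093/180 ≈ 56.072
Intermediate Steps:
G/9 + 437/20 = 308/9 + 437/20 = 10093/180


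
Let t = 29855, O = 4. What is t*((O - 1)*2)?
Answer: 179130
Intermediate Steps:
t*((O - 1)*2) = 29855*((4 - 1)*2) = 29855*(3*2) = 29855*6 = 179130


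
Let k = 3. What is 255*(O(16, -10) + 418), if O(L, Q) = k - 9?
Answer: 105060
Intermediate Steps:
O(L, Q) = -6 (O(L, Q) = 3 - 9 = -6)
255*(O(16, -10) + 418) = 255*(-6 + 418) = 255*412 = 105060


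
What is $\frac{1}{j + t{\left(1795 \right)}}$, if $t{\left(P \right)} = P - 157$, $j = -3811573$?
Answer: $- \frac{1}{3809935} \approx -2.6247 \cdot 10^{-7}$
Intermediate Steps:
$t{\left(P \right)} = -157 + P$ ($t{\left(P \right)} = P - 157 = -157 + P$)
$\frac{1}{j + t{\left(1795 \right)}} = \frac{1}{-3811573 + \left(-157 + 1795\right)} = \frac{1}{-3811573 + 1638} = \frac{1}{-3809935} = - \frac{1}{3809935}$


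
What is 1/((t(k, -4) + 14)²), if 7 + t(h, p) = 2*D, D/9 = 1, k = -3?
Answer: 1/625 ≈ 0.0016000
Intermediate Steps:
D = 9 (D = 9*1 = 9)
t(h, p) = 11 (t(h, p) = -7 + 2*9 = -7 + 18 = 11)
1/((t(k, -4) + 14)²) = 1/((11 + 14)²) = 1/(25²) = 1/625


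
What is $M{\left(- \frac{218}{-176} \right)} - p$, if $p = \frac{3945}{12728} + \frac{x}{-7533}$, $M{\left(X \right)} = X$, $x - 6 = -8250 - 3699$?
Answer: $- \frac{9620066}{14648337} \approx -0.65673$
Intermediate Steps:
$x = -11943$ ($x = 6 - 11949 = -11943$)
$p = \frac{20192021}{10653336}$ ($p = \frac{3945}{12728} - \frac{11943}{-7533} = 3945 \cdot \frac{1}{12728} - - \frac{1327}{837} = \frac{3945}{12728} + \frac{1327}{837} = \frac{20192021}{10653336} \approx 1.8954$)
$M{\left(- \frac{218}{-176} \right)} - p = - \frac{218}{-176} - \frac{20192021}{10653336} = \left(-218\right) \left(- \frac{1}{176}\right) - \frac{20192021}{10653336} = \frac{109}{88} - \frac{20192021}{10653336} = - \frac{9620066}{14648337}$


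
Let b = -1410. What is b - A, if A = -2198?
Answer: 788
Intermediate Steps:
b - A = -1410 - 1*(-2198) = -1410 + 2198 = 788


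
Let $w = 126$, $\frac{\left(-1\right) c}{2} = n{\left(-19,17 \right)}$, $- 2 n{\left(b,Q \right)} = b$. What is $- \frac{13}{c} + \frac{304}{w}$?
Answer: $\frac{3707}{1197} \approx 3.0969$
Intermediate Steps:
$n{\left(b,Q \right)} = - \frac{b}{2}$
$c = -19$ ($c = - 2 \left(\left(- \frac{1}{2}\right) \left(-19\right)\right) = \left(-2\right) \frac{19}{2} = -19$)
$- \frac{13}{c} + \frac{304}{w} = - \frac{13}{-19} + \frac{304}{126} = \left(-13\right) \left(- \frac{1}{19}\right) + 304 \cdot \frac{1}{126} = \frac{13}{19} + \frac{152}{63} = \frac{3707}{1197}$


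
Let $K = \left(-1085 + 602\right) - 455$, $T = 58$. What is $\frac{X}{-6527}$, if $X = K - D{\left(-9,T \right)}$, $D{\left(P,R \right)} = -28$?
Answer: $\frac{910}{6527} \approx 0.13942$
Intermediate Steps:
$K = -938$ ($K = -483 - 455 = -938$)
$X = -910$ ($X = -938 - -28 = -938 + 28 = -910$)
$\frac{X}{-6527} = - \frac{910}{-6527} = \left(-910\right) \left(- \frac{1}{6527}\right) = \frac{910}{6527}$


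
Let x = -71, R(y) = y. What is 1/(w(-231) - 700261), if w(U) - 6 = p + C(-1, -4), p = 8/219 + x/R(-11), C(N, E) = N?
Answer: -2409/1686901067 ≈ -1.4281e-6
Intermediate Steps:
p = 15637/2409 (p = 8/219 - 71/(-11) = 8*(1/219) - 71*(-1/11) = 8/219 + 71/11 = 15637/2409 ≈ 6.4911)
w(U) = 27682/2409 (w(U) = 6 + (15637/2409 - 1) = 6 + 13228/2409 = 27682/2409)
1/(w(-231) - 700261) = 1/(27682/2409 - 700261) = 1/(-1686901067/2409) = -2409/1686901067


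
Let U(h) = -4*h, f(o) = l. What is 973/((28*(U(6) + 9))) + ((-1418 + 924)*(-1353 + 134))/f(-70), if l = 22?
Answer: 18064051/660 ≈ 27370.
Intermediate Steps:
f(o) = 22
973/((28*(U(6) + 9))) + ((-1418 + 924)*(-1353 + 134))/f(-70) = 973/((28*(-4*6 + 9))) + ((-1418 + 924)*(-1353 + 134))/22 = 973/((28*(-24 + 9))) - 494*(-1219)*(1/22) = 973/((28*(-15))) + 602186*(1/22) = 973/(-420) + 301093/11 = 973*(-1/420) + 301093/11 = -139/60 + 301093/11 = 18064051/660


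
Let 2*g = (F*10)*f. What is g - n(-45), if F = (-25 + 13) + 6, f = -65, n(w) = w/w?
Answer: 1949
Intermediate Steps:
n(w) = 1
F = -6 (F = -12 + 6 = -6)
g = 1950 (g = (-6*10*(-65))/2 = (-60*(-65))/2 = (½)*3900 = 1950)
g - n(-45) = 1950 - 1*1 = 1950 - 1 = 1949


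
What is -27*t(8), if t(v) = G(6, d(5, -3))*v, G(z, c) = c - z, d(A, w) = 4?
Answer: 432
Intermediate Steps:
t(v) = -2*v (t(v) = (4 - 1*6)*v = (4 - 6)*v = -2*v)
-27*t(8) = -(-54)*8 = -27*(-16) = 432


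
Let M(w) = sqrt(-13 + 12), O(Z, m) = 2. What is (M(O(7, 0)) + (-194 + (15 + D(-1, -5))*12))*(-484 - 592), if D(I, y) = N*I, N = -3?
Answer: -23672 - 1076*I ≈ -23672.0 - 1076.0*I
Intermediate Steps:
D(I, y) = -3*I
M(w) = I (M(w) = sqrt(-1) = I)
(M(O(7, 0)) + (-194 + (15 + D(-1, -5))*12))*(-484 - 592) = (I + (-194 + (15 - 3*(-1))*12))*(-484 - 592) = (I + (-194 + (15 + 3)*12))*(-1076) = (I + (-194 + 18*12))*(-1076) = (I + (-194 + 216))*(-1076) = (I + 22)*(-1076) = (22 + I)*(-1076) = -23672 - 1076*I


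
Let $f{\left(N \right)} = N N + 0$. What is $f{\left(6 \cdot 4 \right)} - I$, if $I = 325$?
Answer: $251$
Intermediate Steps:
$f{\left(N \right)} = N^{2}$ ($f{\left(N \right)} = N^{2} + 0 = N^{2}$)
$f{\left(6 \cdot 4 \right)} - I = \left(6 \cdot 4\right)^{2} - 325 = 24^{2} - 325 = 576 - 325 = 251$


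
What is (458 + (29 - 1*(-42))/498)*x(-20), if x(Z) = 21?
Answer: 1597085/166 ≈ 9621.0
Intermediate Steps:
(458 + (29 - 1*(-42))/498)*x(-20) = (458 + (29 - 1*(-42))/498)*21 = (458 + (29 + 42)*(1/498))*21 = (458 + 71*(1/498))*21 = (458 + 71/498)*21 = (228155/498)*21 = 1597085/166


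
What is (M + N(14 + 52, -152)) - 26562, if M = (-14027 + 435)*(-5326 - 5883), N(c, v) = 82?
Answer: 152326248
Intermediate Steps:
M = 152352728 (M = -13592*(-11209) = 152352728)
(M + N(14 + 52, -152)) - 26562 = (152352728 + 82) - 26562 = 152352810 - 26562 = 152326248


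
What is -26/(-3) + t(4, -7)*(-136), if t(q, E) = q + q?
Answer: -3238/3 ≈ -1079.3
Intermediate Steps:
t(q, E) = 2*q
-26/(-3) + t(4, -7)*(-136) = -26/(-3) + (2*4)*(-136) = -26*(-⅓) + 8*(-136) = 26/3 - 1088 = -3238/3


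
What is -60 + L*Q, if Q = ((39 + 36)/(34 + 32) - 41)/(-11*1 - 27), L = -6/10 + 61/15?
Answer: -176699/3135 ≈ -56.363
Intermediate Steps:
L = 52/15 (L = -6*1/10 + 61*(1/15) = -3/5 + 61/15 = 52/15 ≈ 3.4667)
Q = 877/836 (Q = (75/66 - 41)/(-11 - 27) = (75*(1/66) - 41)/(-38) = (25/22 - 41)*(-1/38) = -877/22*(-1/38) = 877/836 ≈ 1.0490)
-60 + L*Q = -60 + (52/15)*(877/836) = -60 + 11401/3135 = -176699/3135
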